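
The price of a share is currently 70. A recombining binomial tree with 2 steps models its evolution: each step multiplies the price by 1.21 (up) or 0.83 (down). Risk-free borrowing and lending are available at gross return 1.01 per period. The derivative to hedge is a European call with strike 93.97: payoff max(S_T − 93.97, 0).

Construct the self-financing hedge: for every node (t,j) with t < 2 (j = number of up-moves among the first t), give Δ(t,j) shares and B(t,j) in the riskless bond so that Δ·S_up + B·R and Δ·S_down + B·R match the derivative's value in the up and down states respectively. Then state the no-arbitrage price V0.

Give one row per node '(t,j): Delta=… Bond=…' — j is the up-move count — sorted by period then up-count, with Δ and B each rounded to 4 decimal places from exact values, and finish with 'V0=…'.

Under the risk-neutral measure, an up-move has probability p* = (R−d)/(u−d) = 0.4737 and values discount at R = 1.01.
At expiry t=2: V(2,0)=0.0000, V(2,1)=0.0000, V(2,2)=8.5170
  t=1,j=0: stock 58.1000 → up 70.3010 (V=0.0000), down 48.2230 (V=0.0000). Price 0.0000; hedge Δ=0.0000, bond B=0.0000.
  t=1,j=1: stock 84.7000 → up 102.4870 (V=8.5170), down 70.3010 (V=0.0000). Price 3.9944; hedge Δ=0.2646, bond B=-18.4187.
  t=0,j=0: stock 70.0000 → up 84.7000 (V=3.9944), down 58.1000 (V=0.0000). Price 1.8734; hedge Δ=0.1502, bond B=-8.6383.
Check: Δ(0,0)·S0 + B(0,0) = 1.8734 = V0.

(0,0): Delta=0.1502 Bond=-8.6383
(1,0): Delta=0.0000 Bond=0.0000
(1,1): Delta=0.2646 Bond=-18.4187
V0=1.8734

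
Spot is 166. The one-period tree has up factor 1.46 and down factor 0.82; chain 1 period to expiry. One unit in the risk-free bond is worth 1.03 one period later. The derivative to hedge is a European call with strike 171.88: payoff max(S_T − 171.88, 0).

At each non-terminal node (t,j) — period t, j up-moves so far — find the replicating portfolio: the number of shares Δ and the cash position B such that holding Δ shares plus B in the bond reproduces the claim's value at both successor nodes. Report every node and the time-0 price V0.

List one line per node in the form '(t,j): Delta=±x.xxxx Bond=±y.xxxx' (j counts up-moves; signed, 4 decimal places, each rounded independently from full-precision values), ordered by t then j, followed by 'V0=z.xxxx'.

(0,0): Delta=0.6634 Bond=-87.6723
V0=22.4527

The replicating-portfolio and risk-neutral prices coincide; use p* = (1.03−0.82)/(1.46−0.82) = 0.3281 for the latter.
Terminal payoffs: V(1,0)=0.0000, V(1,1)=70.4800
  t=0,j=0: stock 166.0000 → up 242.3600 (V=70.4800), down 136.1200 (V=0.0000). Price 22.4527; hedge Δ=0.6634, bond B=-87.6723.
Check: Δ(0,0)·S0 + B(0,0) = 22.4527 = V0.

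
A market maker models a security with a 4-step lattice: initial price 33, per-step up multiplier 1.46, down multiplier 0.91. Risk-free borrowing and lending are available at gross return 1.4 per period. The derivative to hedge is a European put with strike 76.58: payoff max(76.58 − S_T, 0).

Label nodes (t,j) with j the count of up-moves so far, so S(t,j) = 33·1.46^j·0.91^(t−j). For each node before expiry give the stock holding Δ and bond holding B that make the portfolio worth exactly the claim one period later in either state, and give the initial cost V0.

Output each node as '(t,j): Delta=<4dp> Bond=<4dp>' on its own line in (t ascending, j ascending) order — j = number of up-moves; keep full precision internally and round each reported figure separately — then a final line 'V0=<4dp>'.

(0,0): Delta=-0.1100 Bond=3.9500
(1,0): Delta=-0.5862 Bond=19.8308
(1,1): Delta=-0.0736 Bond=3.7788
(2,0): Delta=-1.0000 Bond=39.0714
(2,1): Delta=-0.5546 Bond=26.3785
(2,2): Delta=-0.0369 Bond=2.7081
(3,0): Delta=-1.0000 Bond=54.7000
(3,1): Delta=-1.0000 Bond=54.7000
(3,2): Delta=-0.5206 Bond=34.7539
(3,3): Delta=0.0000 Bond=0.0000
V0=0.3209

Since d<R<u, set p* = (R−d)/(u−d) = 0.8909; price each node as the discounted p*-expectation of its children.
At expiry t=4: V(4,0)=53.9503, V(4,1)=40.2729, V(4,2)=18.3291, V(4,3)=0.0000, V(4,4)=0.0000
Node (3,0) S=24.8678: V=(p*·40.2729+(1−p*)·53.9503)/1.4=29.8322; Δ=(40.2729−53.9503)/(36.3071−22.6297)=-1.0000; B=V−Δ·S=54.7000
Node (3,1) S=39.8979: V=(p*·18.3291+(1−p*)·40.2729)/1.4=14.8021; Δ=(18.3291−40.2729)/(58.2509−36.3071)=-1.0000; B=V−Δ·S=54.7000
Node (3,2) S=64.0119: V=(p*·0.0000+(1−p*)·18.3291)/1.4=1.4282; Δ=(0.0000−18.3291)/(93.4574−58.2509)=-0.5206; B=V−Δ·S=34.7539
Node (3,3) S=102.7005: V=(p*·0.0000+(1−p*)·0.0000)/1.4=0.0000; Δ=(0.0000−0.0000)/(149.9427−93.4574)=0.0000; B=V−Δ·S=0.0000
Node (2,0) S=27.3273: V=(p*·14.8021+(1−p*)·29.8322)/1.4=11.7441; Δ=(14.8021−29.8322)/(39.8979−24.8678)=-1.0000; B=V−Δ·S=39.0714
Node (2,1) S=43.8438: V=(p*·1.4282+(1−p*)·14.8021)/1.4=2.0623; Δ=(1.4282−14.8021)/(64.0119−39.8979)=-0.5546; B=V−Δ·S=26.3785
Node (2,2) S=70.3428: V=(p*·0.0000+(1−p*)·1.4282)/1.4=0.1113; Δ=(0.0000−1.4282)/(102.7005−64.0119)=-0.0369; B=V−Δ·S=2.7081
Node (1,0) S=30.0300: V=(p*·2.0623+(1−p*)·11.7441)/1.4=2.2275; Δ=(2.0623−11.7441)/(43.8438−27.3273)=-0.5862; B=V−Δ·S=19.8308
Node (1,1) S=48.1800: V=(p*·0.1113+(1−p*)·2.0623)/1.4=0.2315; Δ=(0.1113−2.0623)/(70.3428−43.8438)=-0.0736; B=V−Δ·S=3.7788
Node (0,0) S=33.0000: V=(p*·0.2315+(1−p*)·2.2275)/1.4=0.3209; Δ=(0.2315−2.2275)/(48.1800−30.0300)=-0.1100; B=V−Δ·S=3.9500
Self-financing check: at every node Δ·S+B equals the discounted successor values.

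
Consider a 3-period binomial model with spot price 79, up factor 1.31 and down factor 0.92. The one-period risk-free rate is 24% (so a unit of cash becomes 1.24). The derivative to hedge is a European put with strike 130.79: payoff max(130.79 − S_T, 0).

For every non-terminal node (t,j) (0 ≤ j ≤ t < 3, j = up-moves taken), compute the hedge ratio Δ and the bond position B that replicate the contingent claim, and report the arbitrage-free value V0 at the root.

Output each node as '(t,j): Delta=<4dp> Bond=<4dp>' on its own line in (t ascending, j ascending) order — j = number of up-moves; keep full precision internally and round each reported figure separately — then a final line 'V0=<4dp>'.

The replicating-portfolio and risk-neutral prices coincide; use p* = (1.24−0.92)/(1.31−0.92) = 0.8205 for the latter.
Payoff layer (t=3): V(3,0)=69.2736, V(3,1)=43.1961, V(3,2)=6.0639, V(3,3)=0.0000
  t=2,j=0: stock 66.8656 → up 87.5939 (V=43.1961), down 61.5164 (V=69.2736). Price 38.6102; hedge Δ=-1.0000, bond B=105.4758.
  t=2,j=1: stock 95.2108 → up 124.7261 (V=6.0639), down 87.5939 (V=43.1961). Price 10.2650; hedge Δ=-1.0000, bond B=105.4758.
  t=2,j=2: stock 135.5719 → up 177.5992 (V=0.0000), down 124.7261 (V=6.0639). Price 0.8777; hedge Δ=-0.1147, bond B=16.4261.
  t=1,j=0: stock 72.6800 → up 95.2108 (V=10.2650), down 66.8656 (V=38.6102). Price 12.3811; hedge Δ=-1.0000, bond B=85.0611.
  t=1,j=1: stock 103.4900 → up 135.5719 (V=0.8777), down 95.2108 (V=10.2650). Price 2.0666; hedge Δ=-0.2326, bond B=26.1366.
  t=0,j=0: stock 79.0000 → up 103.4900 (V=2.0666), down 72.6800 (V=12.3811). Price 3.1596; hedge Δ=-0.3348, bond B=29.6071.
Each (Δ,B) replicates both successor values, so the strategy is self-financing and V0 is arbitrage-free.

(0,0): Delta=-0.3348 Bond=29.6071
(1,0): Delta=-1.0000 Bond=85.0611
(1,1): Delta=-0.2326 Bond=26.1366
(2,0): Delta=-1.0000 Bond=105.4758
(2,1): Delta=-1.0000 Bond=105.4758
(2,2): Delta=-0.1147 Bond=16.4261
V0=3.1596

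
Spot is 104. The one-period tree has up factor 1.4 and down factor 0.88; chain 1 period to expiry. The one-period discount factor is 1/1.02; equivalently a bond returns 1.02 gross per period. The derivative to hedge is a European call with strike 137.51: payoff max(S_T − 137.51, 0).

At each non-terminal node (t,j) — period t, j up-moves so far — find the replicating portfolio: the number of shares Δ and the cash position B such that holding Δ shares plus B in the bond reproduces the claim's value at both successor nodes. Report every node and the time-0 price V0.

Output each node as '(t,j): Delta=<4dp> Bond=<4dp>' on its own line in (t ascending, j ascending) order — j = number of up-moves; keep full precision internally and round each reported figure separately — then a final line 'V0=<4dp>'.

(0,0): Delta=0.1496 Bond=-13.4223
V0=2.1354

The replicating-portfolio and risk-neutral prices coincide; use p* = (1.02−0.88)/(1.4−0.88) = 0.2692 for the latter.
Terminal values V(1,·): V(1,0)=0.0000, V(1,1)=8.0900
  t=0,j=0: stock 104.0000 → up 145.6000 (V=8.0900), down 91.5200 (V=0.0000). Price 2.1354; hedge Δ=0.1496, bond B=-13.4223.
Check: Δ(0,0)·S0 + B(0,0) = 2.1354 = V0.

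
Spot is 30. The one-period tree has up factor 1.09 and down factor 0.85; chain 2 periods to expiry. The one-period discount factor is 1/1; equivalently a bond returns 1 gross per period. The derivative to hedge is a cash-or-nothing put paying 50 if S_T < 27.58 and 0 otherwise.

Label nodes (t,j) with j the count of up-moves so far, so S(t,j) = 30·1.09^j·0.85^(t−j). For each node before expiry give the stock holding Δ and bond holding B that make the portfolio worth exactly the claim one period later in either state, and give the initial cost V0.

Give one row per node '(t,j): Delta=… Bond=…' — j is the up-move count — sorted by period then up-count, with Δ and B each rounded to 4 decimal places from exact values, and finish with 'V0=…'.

(0,0): Delta=-2.6042 Bond=85.1563
(1,0): Delta=-8.1699 Bond=227.0833
(1,1): Delta=0.0000 Bond=0.0000
V0=7.0313

The replicating-portfolio and risk-neutral prices coincide; use p* = (1−0.85)/(1.09−0.85) = 0.6250 for the latter.
Terminal values V(2,·): V(2,0)=50.0000, V(2,1)=0.0000, V(2,2)=0.0000
Node (1,0) S=25.5000: V=(p*·0.0000+(1−p*)·50.0000)/1=18.7500; Δ=(0.0000−50.0000)/(27.7950−21.6750)=-8.1699; B=V−Δ·S=227.0833
Node (1,1) S=32.7000: V=(p*·0.0000+(1−p*)·0.0000)/1=0.0000; Δ=(0.0000−0.0000)/(35.6430−27.7950)=0.0000; B=V−Δ·S=0.0000
Node (0,0) S=30.0000: V=(p*·0.0000+(1−p*)·18.7500)/1=7.0313; Δ=(0.0000−18.7500)/(32.7000−25.5000)=-2.6042; B=V−Δ·S=85.1563
Each (Δ,B) replicates both successor values, so the strategy is self-financing and V0 is arbitrage-free.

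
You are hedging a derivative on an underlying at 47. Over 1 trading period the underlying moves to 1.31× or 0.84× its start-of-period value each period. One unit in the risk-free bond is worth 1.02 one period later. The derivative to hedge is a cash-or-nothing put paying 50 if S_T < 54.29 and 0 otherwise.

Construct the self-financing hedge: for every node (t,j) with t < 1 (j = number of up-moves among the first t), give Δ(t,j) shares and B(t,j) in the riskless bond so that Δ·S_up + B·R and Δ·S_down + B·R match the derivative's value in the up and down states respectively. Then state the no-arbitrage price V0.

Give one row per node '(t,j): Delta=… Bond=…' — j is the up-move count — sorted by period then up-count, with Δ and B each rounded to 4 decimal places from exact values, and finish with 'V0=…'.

The replicating-portfolio and risk-neutral prices coincide; use p* = (1.02−0.84)/(1.31−0.84) = 0.3830 for the latter.
Payoff layer (t=1): V(1,0)=50.0000, V(1,1)=0.0000
Node (0,0) S=47.0000: V=(p*·0.0000+(1−p*)·50.0000)/1.02=30.2461; Δ=(0.0000−50.0000)/(61.5700−39.4800)=-2.2635; B=V−Δ·S=136.6291
The time-0 hedge costs 30.2461, which is the no-arbitrage price.

(0,0): Delta=-2.2635 Bond=136.6291
V0=30.2461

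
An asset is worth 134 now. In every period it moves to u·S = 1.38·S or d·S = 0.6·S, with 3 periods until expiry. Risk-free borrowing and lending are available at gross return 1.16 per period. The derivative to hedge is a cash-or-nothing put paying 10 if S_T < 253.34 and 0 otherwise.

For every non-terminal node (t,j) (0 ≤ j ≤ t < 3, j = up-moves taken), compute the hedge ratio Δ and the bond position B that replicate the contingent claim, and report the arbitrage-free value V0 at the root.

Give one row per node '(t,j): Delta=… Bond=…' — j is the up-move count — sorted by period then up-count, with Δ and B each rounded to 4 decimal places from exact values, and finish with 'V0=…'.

(0,0): Delta=-0.0366 Bond=8.9468
(1,0): Delta=0.0000 Bond=7.4316
(1,1): Delta=-0.0429 Bond=11.5359
(2,0): Delta=0.0000 Bond=8.6207
(2,1): Delta=0.0000 Bond=8.6207
(2,2): Delta=-0.0502 Bond=15.2520
V0=4.0357

Under the risk-neutral measure, an up-move has probability p* = (R−d)/(u−d) = 0.7179 and values discount at R = 1.16.
Terminal values V(3,·): V(3,0)=10.0000, V(3,1)=10.0000, V(3,2)=10.0000, V(3,3)=0.0000
  t=2,j=0: stock 48.2400 → up 66.5712 (V=10.0000), down 28.9440 (V=10.0000). Price 8.6207; hedge Δ=0.0000, bond B=8.6207.
  t=2,j=1: stock 110.9520 → up 153.1138 (V=10.0000), down 66.5712 (V=10.0000). Price 8.6207; hedge Δ=0.0000, bond B=8.6207.
  t=2,j=2: stock 255.1896 → up 352.1616 (V=0.0000), down 153.1138 (V=10.0000). Price 2.4315; hedge Δ=-0.0502, bond B=15.2520.
  t=1,j=0: stock 80.4000 → up 110.9520 (V=8.6207), down 48.2400 (V=8.6207). Price 7.4316; hedge Δ=0.0000, bond B=7.4316.
  t=1,j=1: stock 184.9200 → up 255.1896 (V=2.4315), down 110.9520 (V=8.6207). Price 3.6010; hedge Δ=-0.0429, bond B=11.5359.
  t=0,j=0: stock 134.0000 → up 184.9200 (V=3.6010), down 80.4000 (V=7.4316). Price 4.0357; hedge Δ=-0.0366, bond B=8.9468.
Check: Δ(0,0)·S0 + B(0,0) = 4.0357 = V0.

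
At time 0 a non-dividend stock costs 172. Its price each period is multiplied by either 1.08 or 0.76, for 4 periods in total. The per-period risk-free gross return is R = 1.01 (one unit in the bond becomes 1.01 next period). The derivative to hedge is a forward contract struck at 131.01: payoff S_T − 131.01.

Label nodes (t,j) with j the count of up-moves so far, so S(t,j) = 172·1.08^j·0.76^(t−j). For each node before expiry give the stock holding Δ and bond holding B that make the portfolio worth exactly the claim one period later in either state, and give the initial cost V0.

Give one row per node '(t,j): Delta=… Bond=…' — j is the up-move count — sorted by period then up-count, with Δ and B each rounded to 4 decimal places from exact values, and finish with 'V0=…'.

(0,0): Delta=1.0000 Bond=-125.8980
(1,0): Delta=1.0000 Bond=-127.1570
(1,1): Delta=1.0000 Bond=-127.1570
(2,0): Delta=1.0000 Bond=-128.4286
(2,1): Delta=1.0000 Bond=-128.4286
(2,2): Delta=1.0000 Bond=-128.4286
(3,0): Delta=1.0000 Bond=-129.7129
(3,1): Delta=1.0000 Bond=-129.7129
(3,2): Delta=1.0000 Bond=-129.7129
(3,3): Delta=1.0000 Bond=-129.7129
V0=46.1020

No-arbitrage ⇒ martingale measure with p* = (R−d)/(u−d) = 0.7812.
Terminal payoffs: V(4,0)=-73.6271, V(4,1)=-49.4658, V(4,2)=-15.1314, V(4,3)=33.6596, V(4,4)=102.9941
(3,0): S=75.5039. Δ = (V_up−V_dn)/(S_up−S_dn) = (-49.4658−-73.6271)/(81.5442−57.3829) = 1.0000. V = [p*·-49.4658 + (1−p*)·-73.6271]/1.01 = -54.2090. B = V − Δ·S = -129.7129.
(3,1): S=107.2950. Δ = (V_up−V_dn)/(S_up−S_dn) = (-15.1314−-49.4658)/(115.8786−81.5442) = 1.0000. V = [p*·-15.1314 + (1−p*)·-49.4658]/1.01 = -22.4179. B = V − Δ·S = -129.7129.
(3,2): S=152.4718. Δ = (V_up−V_dn)/(S_up−S_dn) = (33.6596−-15.1314)/(164.6696−115.8786) = 1.0000. V = [p*·33.6596 + (1−p*)·-15.1314]/1.01 = 22.7589. B = V − Δ·S = -129.7129.
(3,3): S=216.6705. Δ = (V_up−V_dn)/(S_up−S_dn) = (102.9941−33.6596)/(234.0041−164.6696) = 1.0000. V = [p*·102.9941 + (1−p*)·33.6596]/1.01 = 86.9576. B = V − Δ·S = -129.7129.
(2,0): S=99.3472. Δ = (V_up−V_dn)/(S_up−S_dn) = (-22.4179−-54.2090)/(107.2950−75.5039) = 1.0000. V = [p*·-22.4179 + (1−p*)·-54.2090]/1.01 = -29.0814. B = V − Δ·S = -128.4286.
(2,1): S=141.1776. Δ = (V_up−V_dn)/(S_up−S_dn) = (22.7589−-22.4179)/(152.4718−107.2950) = 1.0000. V = [p*·22.7589 + (1−p*)·-22.4179]/1.01 = 12.7490. B = V − Δ·S = -128.4286.
(2,2): S=200.6208. Δ = (V_up−V_dn)/(S_up−S_dn) = (86.9576−22.7589)/(216.6705−152.4718) = 1.0000. V = [p*·86.9576 + (1−p*)·22.7589]/1.01 = 72.1922. B = V − Δ·S = -128.4286.
(1,0): S=130.7200. Δ = (V_up−V_dn)/(S_up−S_dn) = (12.7490−-29.0814)/(141.1776−99.3472) = 1.0000. V = [p*·12.7490 + (1−p*)·-29.0814]/1.01 = 3.5630. B = V − Δ·S = -127.1570.
(1,1): S=185.7600. Δ = (V_up−V_dn)/(S_up−S_dn) = (72.1922−12.7490)/(200.6208−141.1776) = 1.0000. V = [p*·72.1922 + (1−p*)·12.7490]/1.01 = 58.6030. B = V − Δ·S = -127.1570.
(0,0): S=172.0000. Δ = (V_up−V_dn)/(S_up−S_dn) = (58.6030−3.5630)/(185.7600−130.7200) = 1.0000. V = [p*·58.6030 + (1−p*)·3.5630]/1.01 = 46.1020. B = V − Δ·S = -125.8980.
Each (Δ,B) replicates both successor values, so the strategy is self-financing and V0 is arbitrage-free.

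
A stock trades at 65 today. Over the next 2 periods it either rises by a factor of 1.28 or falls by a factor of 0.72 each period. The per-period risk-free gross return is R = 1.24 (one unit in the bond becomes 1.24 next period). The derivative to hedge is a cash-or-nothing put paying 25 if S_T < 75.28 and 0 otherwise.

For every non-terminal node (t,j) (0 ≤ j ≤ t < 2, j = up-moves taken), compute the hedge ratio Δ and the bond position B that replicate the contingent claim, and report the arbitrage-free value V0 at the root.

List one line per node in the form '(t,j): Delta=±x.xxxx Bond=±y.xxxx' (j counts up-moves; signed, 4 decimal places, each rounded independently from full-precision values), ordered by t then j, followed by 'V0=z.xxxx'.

Risk-neutral probability p* = (R−d)/(u−d) = (1.24−0.72)/(1.28−0.72) = 0.9286.
At expiry t=2: V(2,0)=25.0000, V(2,1)=25.0000, V(2,2)=0.0000
Node (1,0) S=46.8000: V=(p*·25.0000+(1−p*)·25.0000)/1.24=20.1613; Δ=(25.0000−25.0000)/(59.9040−33.6960)=0.0000; B=V−Δ·S=20.1613
Node (1,1) S=83.2000: V=(p*·0.0000+(1−p*)·25.0000)/1.24=1.4401; Δ=(0.0000−25.0000)/(106.4960−59.9040)=-0.5366; B=V−Δ·S=46.0829
Node (0,0) S=65.0000: V=(p*·1.4401+(1−p*)·20.1613)/1.24=2.2398; Δ=(1.4401−20.1613)/(83.2000−46.8000)=-0.5143; B=V−Δ·S=35.6705
The time-0 hedge costs 2.2398, which is the no-arbitrage price.

(0,0): Delta=-0.5143 Bond=35.6705
(1,0): Delta=0.0000 Bond=20.1613
(1,1): Delta=-0.5366 Bond=46.0829
V0=2.2398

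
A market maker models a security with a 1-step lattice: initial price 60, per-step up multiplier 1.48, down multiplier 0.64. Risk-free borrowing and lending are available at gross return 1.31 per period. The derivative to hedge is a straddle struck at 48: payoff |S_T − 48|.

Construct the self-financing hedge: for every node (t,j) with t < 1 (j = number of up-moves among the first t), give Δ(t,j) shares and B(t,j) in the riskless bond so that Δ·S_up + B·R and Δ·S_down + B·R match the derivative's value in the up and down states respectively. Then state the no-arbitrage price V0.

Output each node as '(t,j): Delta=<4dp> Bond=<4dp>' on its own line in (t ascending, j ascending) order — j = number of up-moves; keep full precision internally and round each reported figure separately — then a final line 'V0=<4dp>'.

No-arbitrage ⇒ martingale measure with p* = (R−d)/(u−d) = 0.7976.
Payoff layer (t=1): V(1,0)=9.6000, V(1,1)=40.8000
Node (0,0) S=60.0000: V=(p*·40.8000+(1−p*)·9.6000)/1.31=26.3250; Δ=(40.8000−9.6000)/(88.8000−38.4000)=0.6190; B=V−Δ·S=-10.8179
Check: Δ(0,0)·S0 + B(0,0) = 26.3250 = V0.

(0,0): Delta=0.6190 Bond=-10.8179
V0=26.3250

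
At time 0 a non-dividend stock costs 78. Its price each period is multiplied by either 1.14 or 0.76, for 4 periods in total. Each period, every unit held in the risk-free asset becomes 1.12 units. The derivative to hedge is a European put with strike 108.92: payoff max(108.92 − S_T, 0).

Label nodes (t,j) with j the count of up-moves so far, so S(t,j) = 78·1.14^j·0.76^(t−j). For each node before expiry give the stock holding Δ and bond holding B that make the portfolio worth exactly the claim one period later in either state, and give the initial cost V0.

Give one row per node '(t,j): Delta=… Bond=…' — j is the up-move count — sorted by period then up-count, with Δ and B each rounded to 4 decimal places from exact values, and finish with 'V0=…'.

The replicating-portfolio and risk-neutral prices coincide; use p* = (1.12−0.76)/(1.14−0.76) = 0.9474 for the latter.
Terminal payoffs: V(4,0)=82.8975, V(4,1)=69.8863, V(4,2)=50.3694, V(4,3)=21.0941, V(4,4)=0.0000
Node (3,0) S=34.2401: V=(p*·69.8863+(1−p*)·82.8975)/1.12=63.0099; Δ=(69.8863−82.8975)/(39.0337−26.0225)=-1.0000; B=V−Δ·S=97.2500
Node (3,1) S=51.3602: V=(p*·50.3694+(1−p*)·69.8863)/1.12=45.8898; Δ=(50.3694−69.8863)/(58.5506−39.0337)=-1.0000; B=V−Δ·S=97.2500
Node (3,2) S=77.0403: V=(p*·21.0941+(1−p*)·50.3694)/1.12=20.2097; Δ=(21.0941−50.3694)/(87.8259−58.5506)=-1.0000; B=V−Δ·S=97.2500
Node (3,3) S=115.5604: V=(p*·0.0000+(1−p*)·21.0941)/1.12=0.9913; Δ=(0.0000−21.0941)/(131.7389−87.8259)=-0.4804; B=V−Δ·S=56.5020
Node (2,0) S=45.0528: V=(p*·45.8898+(1−p*)·63.0099)/1.12=41.7776; Δ=(45.8898−63.0099)/(51.3602−34.2401)=-1.0000; B=V−Δ·S=86.8304
Node (2,1) S=67.5792: V=(p*·20.2097+(1−p*)·45.8898)/1.12=19.2512; Δ=(20.2097−45.8898)/(77.0403−51.3602)=-1.0000; B=V−Δ·S=86.8304
Node (2,2) S=101.3688: V=(p*·0.9913+(1−p*)·20.2097)/1.12=1.7882; Δ=(0.9913−20.2097)/(115.5604−77.0403)=-0.4989; B=V−Δ·S=52.3630
Node (1,0) S=59.2800: V=(p*·19.2512+(1−p*)·41.7776)/1.12=18.2471; Δ=(19.2512−41.7776)/(67.5792−45.0528)=-1.0000; B=V−Δ·S=77.5271
Node (1,1) S=88.9200: V=(p*·1.7882+(1−p*)·19.2512)/1.12=2.4172; Δ=(1.7882−19.2512)/(101.3688−67.5792)=-0.5168; B=V−Δ·S=48.3724
Node (0,0) S=78.0000: V=(p*·2.4172+(1−p*)·18.2471)/1.12=2.9021; Δ=(2.4172−18.2471)/(88.9200−59.2800)=-0.5341; B=V−Δ·S=44.5597
Root portfolio cost Δ·78+B reproduces V0=2.9021.

(0,0): Delta=-0.5341 Bond=44.5597
(1,0): Delta=-1.0000 Bond=77.5271
(1,1): Delta=-0.5168 Bond=48.3724
(2,0): Delta=-1.0000 Bond=86.8304
(2,1): Delta=-1.0000 Bond=86.8304
(2,2): Delta=-0.4989 Bond=52.3630
(3,0): Delta=-1.0000 Bond=97.2500
(3,1): Delta=-1.0000 Bond=97.2500
(3,2): Delta=-1.0000 Bond=97.2500
(3,3): Delta=-0.4804 Bond=56.5020
V0=2.9021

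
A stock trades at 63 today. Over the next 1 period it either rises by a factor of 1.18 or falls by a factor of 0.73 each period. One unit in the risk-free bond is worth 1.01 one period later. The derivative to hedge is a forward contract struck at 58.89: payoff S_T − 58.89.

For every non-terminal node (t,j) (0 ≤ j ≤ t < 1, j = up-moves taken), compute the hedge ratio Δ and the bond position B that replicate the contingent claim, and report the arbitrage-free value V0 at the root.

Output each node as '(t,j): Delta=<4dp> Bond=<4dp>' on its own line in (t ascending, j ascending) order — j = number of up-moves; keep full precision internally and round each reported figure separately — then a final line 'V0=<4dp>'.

(0,0): Delta=1.0000 Bond=-58.3069
V0=4.6931

No-arbitrage ⇒ martingale measure with p* = (R−d)/(u−d) = 0.6222.
Terminal values V(1,·): V(1,0)=-12.9000, V(1,1)=15.4500
Node (0,0) S=63.0000: V=(p*·15.4500+(1−p*)·-12.9000)/1.01=4.6931; Δ=(15.4500−-12.9000)/(74.3400−45.9900)=1.0000; B=V−Δ·S=-58.3069
The time-0 hedge costs 4.6931, which is the no-arbitrage price.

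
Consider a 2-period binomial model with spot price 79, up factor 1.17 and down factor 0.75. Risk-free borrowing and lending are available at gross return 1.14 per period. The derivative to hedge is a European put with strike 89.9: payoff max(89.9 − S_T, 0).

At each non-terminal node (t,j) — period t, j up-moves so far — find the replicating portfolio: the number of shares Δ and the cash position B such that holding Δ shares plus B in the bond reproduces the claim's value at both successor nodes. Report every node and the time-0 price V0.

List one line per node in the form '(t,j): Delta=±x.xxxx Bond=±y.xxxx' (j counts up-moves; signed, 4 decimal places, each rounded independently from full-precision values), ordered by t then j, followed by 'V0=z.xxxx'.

Since d<R<u, set p* = (R−d)/(u−d) = 0.9286; price each node as the discounted p*-expectation of its children.
Terminal payoffs: V(2,0)=45.4625, V(2,1)=20.5775, V(2,2)=0.0000
Node (1,0) S=59.2500: V=(p*·20.5775+(1−p*)·45.4625)/1.14=19.6096; Δ=(20.5775−45.4625)/(69.3225−44.4375)=-1.0000; B=V−Δ·S=78.8596
Node (1,1) S=92.4300: V=(p*·0.0000+(1−p*)·20.5775)/1.14=1.2893; Δ=(0.0000−20.5775)/(108.1431−69.3225)=-0.5301; B=V−Δ·S=50.2834
Node (0,0) S=79.0000: V=(p*·1.2893+(1−p*)·19.6096)/1.14=2.2789; Δ=(1.2893−19.6096)/(92.4300−59.2500)=-0.5521; B=V−Δ·S=45.8987
The time-0 hedge costs 2.2789, which is the no-arbitrage price.

(0,0): Delta=-0.5521 Bond=45.8987
(1,0): Delta=-1.0000 Bond=78.8596
(1,1): Delta=-0.5301 Bond=50.2834
V0=2.2789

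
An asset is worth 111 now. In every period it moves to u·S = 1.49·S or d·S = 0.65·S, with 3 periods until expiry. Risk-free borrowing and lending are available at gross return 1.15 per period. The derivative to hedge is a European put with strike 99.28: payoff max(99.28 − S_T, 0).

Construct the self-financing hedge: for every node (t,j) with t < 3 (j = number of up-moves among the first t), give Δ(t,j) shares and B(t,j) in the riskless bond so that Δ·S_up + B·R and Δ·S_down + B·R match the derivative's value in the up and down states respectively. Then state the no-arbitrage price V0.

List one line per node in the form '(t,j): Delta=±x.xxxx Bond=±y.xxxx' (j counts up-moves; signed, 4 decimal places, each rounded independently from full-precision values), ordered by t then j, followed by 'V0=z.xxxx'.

Risk-neutral probability p* = (R−d)/(u−d) = (1.15−0.65)/(1.49−0.65) = 0.5952.
Terminal values V(3,·): V(3,0)=68.7966, V(3,1)=29.4027, V(3,2)=0.0000, V(3,3)=0.0000
(2,0): S=46.8975. Δ = (V_up−V_dn)/(S_up−S_dn) = (29.4027−68.7966)/(69.8773−30.4834) = -1.0000. V = [p*·29.4027 + (1−p*)·68.7966]/1.15 = 39.4329. B = V − Δ·S = 86.3304.
(2,1): S=107.5035. Δ = (V_up−V_dn)/(S_up−S_dn) = (0.0000−29.4027)/(160.1802−69.8773) = -0.3256. V = [p*·0.0000 + (1−p*)·29.4027]/1.15 = 10.3488. B = V − Δ·S = 45.3520.
(2,2): S=246.4311. Δ = (V_up−V_dn)/(S_up−S_dn) = (0.0000−0.0000)/(367.1823−160.1802) = 0.0000. V = [p*·0.0000 + (1−p*)·0.0000]/1.15 = 0.0000. B = V − Δ·S = 0.0000.
(1,0): S=72.1500. Δ = (V_up−V_dn)/(S_up−S_dn) = (10.3488−39.4329)/(107.5035−46.8975) = -0.4799. V = [p*·10.3488 + (1−p*)·39.4329]/1.15 = 19.2356. B = V − Δ·S = 53.8596.
(1,1): S=165.3900. Δ = (V_up−V_dn)/(S_up−S_dn) = (0.0000−10.3488)/(246.4311−107.5035) = -0.0745. V = [p*·0.0000 + (1−p*)·10.3488]/1.15 = 3.6424. B = V − Δ·S = 15.9624.
(0,0): S=111.0000. Δ = (V_up−V_dn)/(S_up−S_dn) = (3.6424−19.2356)/(165.3900−72.1500) = -0.1672. V = [p*·3.6424 + (1−p*)·19.2356]/1.15 = 8.6556. B = V − Δ·S = 27.2189.
Root portfolio cost Δ·111+B reproduces V0=8.6556.

(0,0): Delta=-0.1672 Bond=27.2189
(1,0): Delta=-0.4799 Bond=53.8596
(1,1): Delta=-0.0745 Bond=15.9624
(2,0): Delta=-1.0000 Bond=86.3304
(2,1): Delta=-0.3256 Bond=45.3520
(2,2): Delta=0.0000 Bond=0.0000
V0=8.6556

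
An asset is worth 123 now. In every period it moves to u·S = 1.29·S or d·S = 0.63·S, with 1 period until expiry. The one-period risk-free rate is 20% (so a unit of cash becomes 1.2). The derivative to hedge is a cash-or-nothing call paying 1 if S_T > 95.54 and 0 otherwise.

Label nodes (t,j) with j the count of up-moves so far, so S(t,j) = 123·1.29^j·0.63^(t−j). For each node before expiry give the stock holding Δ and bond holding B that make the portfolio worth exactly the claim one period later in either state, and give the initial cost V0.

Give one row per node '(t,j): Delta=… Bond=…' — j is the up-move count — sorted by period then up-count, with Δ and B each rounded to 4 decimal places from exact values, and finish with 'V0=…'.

(0,0): Delta=0.0123 Bond=-0.7955
V0=0.7197

Risk-neutral probability p* = (R−d)/(u−d) = (1.2−0.63)/(1.29−0.63) = 0.8636.
At expiry t=1: V(1,0)=0.0000, V(1,1)=1.0000
  t=0,j=0: stock 123.0000 → up 158.6700 (V=1.0000), down 77.4900 (V=0.0000). Price 0.7197; hedge Δ=0.0123, bond B=-0.7955.
Check: Δ(0,0)·S0 + B(0,0) = 0.7197 = V0.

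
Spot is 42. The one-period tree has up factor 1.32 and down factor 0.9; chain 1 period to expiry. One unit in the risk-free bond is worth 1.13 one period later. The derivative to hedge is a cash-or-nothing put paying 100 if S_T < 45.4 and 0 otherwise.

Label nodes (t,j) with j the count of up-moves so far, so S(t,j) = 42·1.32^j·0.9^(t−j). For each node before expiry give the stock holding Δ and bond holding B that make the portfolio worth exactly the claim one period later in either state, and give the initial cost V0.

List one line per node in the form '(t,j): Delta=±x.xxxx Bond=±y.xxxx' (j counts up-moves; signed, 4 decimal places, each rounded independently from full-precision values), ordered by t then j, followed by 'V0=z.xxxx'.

No-arbitrage ⇒ martingale measure with p* = (R−d)/(u−d) = 0.5476.
Terminal payoffs: V(1,0)=100.0000, V(1,1)=0.0000
Node (0,0) S=42.0000: V=(p*·0.0000+(1−p*)·100.0000)/1.13=40.0337; Δ=(0.0000−100.0000)/(55.4400−37.8000)=-5.6689; B=V−Δ·S=278.1290
Each (Δ,B) replicates both successor values, so the strategy is self-financing and V0 is arbitrage-free.

(0,0): Delta=-5.6689 Bond=278.1290
V0=40.0337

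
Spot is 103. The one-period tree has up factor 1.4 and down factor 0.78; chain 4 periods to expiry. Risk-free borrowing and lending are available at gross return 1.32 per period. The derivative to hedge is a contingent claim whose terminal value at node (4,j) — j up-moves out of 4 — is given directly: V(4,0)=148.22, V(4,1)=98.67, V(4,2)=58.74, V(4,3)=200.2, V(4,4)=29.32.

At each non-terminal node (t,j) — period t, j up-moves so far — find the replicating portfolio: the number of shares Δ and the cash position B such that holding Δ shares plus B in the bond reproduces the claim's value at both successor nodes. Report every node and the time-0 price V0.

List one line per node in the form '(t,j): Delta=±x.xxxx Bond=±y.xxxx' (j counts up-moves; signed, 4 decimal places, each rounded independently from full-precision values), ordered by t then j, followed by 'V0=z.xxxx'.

Under the risk-neutral measure, an up-move has probability p* = (R−d)/(u−d) = 0.8710 and values discount at R = 1.32.
Payoff layer (t=4): V(4,0)=148.2200, V(4,1)=98.6700, V(4,2)=58.7400, V(4,3)=200.2000, V(4,4)=29.3200
Node (3,0) S=48.8789: V=(p*·98.6700+(1−p*)·148.2200)/1.32=79.5936; Δ=(98.6700−148.2200)/(68.4304−38.1255)=-1.6350; B=V−Δ·S=159.5130
Node (3,1) S=87.7313: V=(p*·58.7400+(1−p*)·98.6700)/1.32=48.4032; Δ=(58.7400−98.6700)/(122.8238−68.4304)=-0.7341; B=V−Δ·S=112.8065
Node (3,2) S=157.4664: V=(p*·200.2000+(1−p*)·58.7400)/1.32=137.8387; Δ=(200.2000−58.7400)/(220.4530−122.8238)=1.4490; B=V−Δ·S=-90.3226
Node (3,3) S=282.6320: V=(p*·29.3200+(1−p*)·200.2000)/1.32=38.9159; Δ=(29.3200−200.2000)/(395.6848−220.4530)=-0.9752; B=V−Δ·S=314.5288
Node (2,0) S=62.6652: V=(p*·48.4032+(1−p*)·79.5936)/1.32=39.7180; Δ=(48.4032−79.5936)/(87.7313−48.8789)=-0.8028; B=V−Δ·S=90.0251
Node (2,1) S=112.4760: V=(p*·137.8387+(1−p*)·48.4032)/1.32=95.6808; Δ=(137.8387−48.4032)/(157.4664−87.7313)=1.2825; B=V−Δ·S=-48.5700
Node (2,2) S=201.8800: V=(p*·38.9159+(1−p*)·137.8387)/1.32=39.1516; Δ=(38.9159−137.8387)/(282.6320−157.4664)=-0.7903; B=V−Δ·S=198.7045
Node (1,0) S=80.3400: V=(p*·95.6808+(1−p*)·39.7180)/1.32=67.0150; Δ=(95.6808−39.7180)/(112.4760−62.6652)=1.1235; B=V−Δ·S=-23.2475
Node (1,1) S=144.2000: V=(p*·39.1516+(1−p*)·95.6808)/1.32=35.1862; Δ=(39.1516−95.6808)/(201.8800−112.4760)=-0.6323; B=V−Δ·S=126.3622
Node (0,0) S=103.0000: V=(p*·35.1862+(1−p*)·67.0150)/1.32=29.7675; Δ=(35.1862−67.0150)/(144.2000−80.3400)=-0.4984; B=V−Δ·S=81.1043
Each (Δ,B) replicates both successor values, so the strategy is self-financing and V0 is arbitrage-free.

(0,0): Delta=-0.4984 Bond=81.1043
(1,0): Delta=1.1235 Bond=-23.2475
(1,1): Delta=-0.6323 Bond=126.3622
(2,0): Delta=-0.8028 Bond=90.0251
(2,1): Delta=1.2825 Bond=-48.5700
(2,2): Delta=-0.7903 Bond=198.7045
(3,0): Delta=-1.6350 Bond=159.5130
(3,1): Delta=-0.7341 Bond=112.8065
(3,2): Delta=1.4490 Bond=-90.3226
(3,3): Delta=-0.9752 Bond=314.5288
V0=29.7675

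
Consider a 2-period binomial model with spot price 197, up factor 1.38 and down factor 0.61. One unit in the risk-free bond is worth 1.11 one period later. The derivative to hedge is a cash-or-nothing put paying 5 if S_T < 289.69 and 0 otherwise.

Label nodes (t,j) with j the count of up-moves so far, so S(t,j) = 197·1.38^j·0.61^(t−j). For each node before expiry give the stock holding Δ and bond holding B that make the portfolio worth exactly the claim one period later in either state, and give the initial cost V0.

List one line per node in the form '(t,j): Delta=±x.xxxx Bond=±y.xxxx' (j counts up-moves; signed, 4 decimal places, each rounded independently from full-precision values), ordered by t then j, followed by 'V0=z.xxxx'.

Risk-neutral probability p* = (R−d)/(u−d) = (1.11−0.61)/(1.38−0.61) = 0.6494.
Payoff layer (t=2): V(2,0)=5.0000, V(2,1)=5.0000, V(2,2)=0.0000
  t=1,j=0: stock 120.1700 → up 165.8346 (V=5.0000), down 73.3037 (V=5.0000). Price 4.5045; hedge Δ=0.0000, bond B=4.5045.
  t=1,j=1: stock 271.8600 → up 375.1668 (V=0.0000), down 165.8346 (V=5.0000). Price 1.5795; hedge Δ=-0.0239, bond B=8.0730.
  t=0,j=0: stock 197.0000 → up 271.8600 (V=1.5795), down 120.1700 (V=4.5045). Price 2.3470; hedge Δ=-0.0193, bond B=6.1457.
Self-financing check: at every node Δ·S+B equals the discounted successor values.

(0,0): Delta=-0.0193 Bond=6.1457
(1,0): Delta=0.0000 Bond=4.5045
(1,1): Delta=-0.0239 Bond=8.0730
V0=2.3470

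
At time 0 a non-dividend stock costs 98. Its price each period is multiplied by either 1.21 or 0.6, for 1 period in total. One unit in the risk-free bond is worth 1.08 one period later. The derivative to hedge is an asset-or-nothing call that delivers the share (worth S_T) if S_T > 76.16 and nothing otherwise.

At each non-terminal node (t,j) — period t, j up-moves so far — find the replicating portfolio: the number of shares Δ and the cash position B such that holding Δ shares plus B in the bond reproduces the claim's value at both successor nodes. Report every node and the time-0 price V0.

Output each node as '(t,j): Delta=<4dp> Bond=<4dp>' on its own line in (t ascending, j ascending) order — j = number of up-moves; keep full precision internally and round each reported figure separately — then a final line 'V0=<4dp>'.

(0,0): Delta=1.9836 Bond=-107.9964
V0=86.3971

Under the risk-neutral measure, an up-move has probability p* = (R−d)/(u−d) = 0.7869 and values discount at R = 1.08.
Payoff layer (t=1): V(1,0)=0.0000, V(1,1)=118.5800
(0,0): S=98.0000. Δ = (V_up−V_dn)/(S_up−S_dn) = (118.5800−0.0000)/(118.5800−58.8000) = 1.9836. V = [p*·118.5800 + (1−p*)·0.0000]/1.08 = 86.3971. B = V − Δ·S = -107.9964.
Root portfolio cost Δ·98+B reproduces V0=86.3971.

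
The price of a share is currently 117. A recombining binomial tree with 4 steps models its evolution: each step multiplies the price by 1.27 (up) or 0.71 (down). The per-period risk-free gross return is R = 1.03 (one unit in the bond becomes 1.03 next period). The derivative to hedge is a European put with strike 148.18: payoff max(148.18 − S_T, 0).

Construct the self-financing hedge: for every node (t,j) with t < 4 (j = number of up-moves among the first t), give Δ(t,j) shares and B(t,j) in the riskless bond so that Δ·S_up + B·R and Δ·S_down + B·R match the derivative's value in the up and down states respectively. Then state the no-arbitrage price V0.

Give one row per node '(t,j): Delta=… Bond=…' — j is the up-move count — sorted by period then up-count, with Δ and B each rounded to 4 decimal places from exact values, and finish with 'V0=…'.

The replicating-portfolio and risk-neutral prices coincide; use p* = (1.03−0.71)/(1.27−0.71) = 0.5714 for the latter.
Terminal values V(4,·): V(4,0)=118.4483, V(4,1)=94.9980, V(4,2)=53.0516, V(4,3)=0.0000, V(4,4)=0.0000
Node (3,0) S=41.8756: V=(p*·94.9980+(1−p*)·118.4483)/1.03=101.9885; Δ=(94.9980−118.4483)/(53.1820−29.7317)=-1.0000; B=V−Δ·S=143.8641
Node (3,1) S=74.9042: V=(p*·53.0516+(1−p*)·94.9980)/1.03=68.9599; Δ=(53.0516−94.9980)/(95.1284−53.1820)=-1.0000; B=V−Δ·S=143.8641
Node (3,2) S=133.9836: V=(p*·0.0000+(1−p*)·53.0516)/1.03=22.0742; Δ=(0.0000−53.0516)/(170.1592−95.1284)=-0.7071; B=V−Δ·S=116.8093
Node (3,3) S=239.6608: V=(p*·0.0000+(1−p*)·0.0000)/1.03=0.0000; Δ=(0.0000−0.0000)/(304.3692−170.1592)=0.0000; B=V−Δ·S=0.0000
Node (2,0) S=58.9797: V=(p*·68.9599+(1−p*)·101.9885)/1.03=80.6942; Δ=(68.9599−101.9885)/(74.9042−41.8756)=-1.0000; B=V−Δ·S=139.6739
Node (2,1) S=105.4989: V=(p*·22.0742+(1−p*)·68.9599)/1.03=40.9399; Δ=(22.0742−68.9599)/(133.9836−74.9042)=-0.7936; B=V−Δ·S=124.6643
Node (2,2) S=188.7093: V=(p*·0.0000+(1−p*)·22.0742)/1.03=9.1848; Δ=(0.0000−22.0742)/(239.6608−133.9836)=-0.2089; B=V−Δ·S=48.6030
Node (1,0) S=83.0700: V=(p*·40.9399+(1−p*)·80.6942)/1.03=56.2888; Δ=(40.9399−80.6942)/(105.4989−58.9797)=-0.8546; B=V−Δ·S=127.2786
Node (1,1) S=148.5900: V=(p*·9.1848+(1−p*)·40.9399)/1.03=22.1302; Δ=(9.1848−40.9399)/(188.7093−105.4989)=-0.3816; B=V−Δ·S=78.8356
Node (0,0) S=117.0000: V=(p*·22.1302+(1−p*)·56.2888)/1.03=35.6986; Δ=(22.1302−56.2888)/(148.5900−83.0700)=-0.5213; B=V−Δ·S=96.6960
The time-0 hedge costs 35.6986, which is the no-arbitrage price.

(0,0): Delta=-0.5213 Bond=96.6960
(1,0): Delta=-0.8546 Bond=127.2786
(1,1): Delta=-0.3816 Bond=78.8356
(2,0): Delta=-1.0000 Bond=139.6739
(2,1): Delta=-0.7936 Bond=124.6643
(2,2): Delta=-0.2089 Bond=48.6030
(3,0): Delta=-1.0000 Bond=143.8641
(3,1): Delta=-1.0000 Bond=143.8641
(3,2): Delta=-0.7071 Bond=116.8093
(3,3): Delta=0.0000 Bond=0.0000
V0=35.6986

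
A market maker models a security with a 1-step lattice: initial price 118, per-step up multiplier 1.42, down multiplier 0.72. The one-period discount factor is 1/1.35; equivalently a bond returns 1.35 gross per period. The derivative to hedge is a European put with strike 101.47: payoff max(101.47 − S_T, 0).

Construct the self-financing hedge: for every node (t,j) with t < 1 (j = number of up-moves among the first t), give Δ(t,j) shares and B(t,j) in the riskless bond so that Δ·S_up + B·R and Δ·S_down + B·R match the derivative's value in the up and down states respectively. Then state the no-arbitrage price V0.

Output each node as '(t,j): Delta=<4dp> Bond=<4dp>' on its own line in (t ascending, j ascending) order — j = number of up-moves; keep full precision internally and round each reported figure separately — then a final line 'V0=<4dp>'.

Under the risk-neutral measure, an up-move has probability p* = (R−d)/(u−d) = 0.9000 and values discount at R = 1.35.
At expiry t=1: V(1,0)=16.5100, V(1,1)=0.0000
  t=0,j=0: stock 118.0000 → up 167.5600 (V=0.0000), down 84.9600 (V=16.5100). Price 1.2230; hedge Δ=-0.1999, bond B=24.8087.
Self-financing check: at every node Δ·S+B equals the discounted successor values.

(0,0): Delta=-0.1999 Bond=24.8087
V0=1.2230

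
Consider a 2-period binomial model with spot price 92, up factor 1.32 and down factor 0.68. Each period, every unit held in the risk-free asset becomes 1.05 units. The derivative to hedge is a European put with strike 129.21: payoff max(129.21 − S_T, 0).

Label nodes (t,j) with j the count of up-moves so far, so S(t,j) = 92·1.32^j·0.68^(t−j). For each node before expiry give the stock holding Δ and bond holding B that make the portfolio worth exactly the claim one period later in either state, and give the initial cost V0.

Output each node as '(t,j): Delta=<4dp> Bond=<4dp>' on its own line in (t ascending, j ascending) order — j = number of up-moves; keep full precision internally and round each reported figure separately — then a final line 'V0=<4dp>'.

Under the risk-neutral measure, an up-move has probability p* = (R−d)/(u−d) = 0.5781 and values discount at R = 1.05.
Payoff layer (t=2): V(2,0)=86.6692, V(2,1)=46.6308, V(2,2)=0.0000
Node (1,0) S=62.5600: V=(p*·46.6308+(1−p*)·86.6692)/1.05=60.4971; Δ=(46.6308−86.6692)/(82.5792−42.5408)=-1.0000; B=V−Δ·S=123.0571
Node (1,1) S=121.4400: V=(p*·0.0000+(1−p*)·46.6308)/1.05=18.7356; Δ=(0.0000−46.6308)/(160.3008−82.5792)=-0.6000; B=V−Δ·S=91.5962
Node (0,0) S=92.0000: V=(p*·18.7356+(1−p*)·60.4971)/1.05=34.6226; Δ=(18.7356−60.4971)/(121.4400−62.5600)=-0.7093; B=V−Δ·S=99.8750
Self-financing check: at every node Δ·S+B equals the discounted successor values.

(0,0): Delta=-0.7093 Bond=99.8750
(1,0): Delta=-1.0000 Bond=123.0571
(1,1): Delta=-0.6000 Bond=91.5962
V0=34.6226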